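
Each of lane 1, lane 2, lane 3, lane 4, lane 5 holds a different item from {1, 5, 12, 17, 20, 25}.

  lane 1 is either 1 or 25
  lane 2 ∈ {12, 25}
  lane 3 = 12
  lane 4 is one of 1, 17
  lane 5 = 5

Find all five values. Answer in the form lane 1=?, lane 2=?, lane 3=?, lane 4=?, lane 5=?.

lane 3 must be 12 (only option left). Strike 12 from lane 2.
lane 5 has just one choice, so lane 5 = 5.
That leaves lane 2 = 25. Strike 25 from lane 1.
lane 1 must be 1 (only option left). So lane 4 can't be 1.
That leaves lane 4 = 17.

lane 1=1, lane 2=25, lane 3=12, lane 4=17, lane 5=5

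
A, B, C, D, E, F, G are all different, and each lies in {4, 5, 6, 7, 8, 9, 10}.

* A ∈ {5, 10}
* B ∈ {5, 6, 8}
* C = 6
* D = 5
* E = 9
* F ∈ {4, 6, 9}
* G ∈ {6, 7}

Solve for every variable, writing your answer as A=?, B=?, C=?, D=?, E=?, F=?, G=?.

C has just one choice, so C = 6. So B, F, G can't be 6.
D has just one choice, so D = 5. Strike 5 from A, B.
E must be 9 (only option left). Remove 9 from F.
F has just one choice, so F = 4.
G has just one choice, so G = 7.
A's domain is down to {10}, so A = 10.
B must be 8 (only option left).

A=10, B=8, C=6, D=5, E=9, F=4, G=7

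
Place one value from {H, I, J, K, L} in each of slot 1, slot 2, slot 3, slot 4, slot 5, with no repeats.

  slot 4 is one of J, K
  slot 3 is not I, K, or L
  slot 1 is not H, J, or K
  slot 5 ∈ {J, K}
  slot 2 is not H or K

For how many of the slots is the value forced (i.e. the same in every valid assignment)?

The 5 variables together cover exactly {H, I, J, K, L} — 5 values for 5 variables — and H appears only in slot 3's list, so slot 3 = H.
The 2 variables slot 4 and slot 5 are confined to {J, K}, which locks those values in; drop them from slot 2.
Determined: slot 3=H. The other slots each still have more than one consistent value. That makes 1.

1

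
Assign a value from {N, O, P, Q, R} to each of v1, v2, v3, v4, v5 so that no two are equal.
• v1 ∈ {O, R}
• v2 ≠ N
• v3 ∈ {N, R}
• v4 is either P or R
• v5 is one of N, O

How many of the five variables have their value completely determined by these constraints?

The 5 variables together cover exactly {N, O, P, Q, R} — 5 values for 5 variables — and Q appears only in v2's list, so v2 = Q.
Among the 4 still-open variables, P fits only v4 (and all 4 values in {N, O, P, R} must be used), so v4 = P.
Determined: v2=Q, v4=P. The other variables each still have more than one consistent value. That makes 2.

2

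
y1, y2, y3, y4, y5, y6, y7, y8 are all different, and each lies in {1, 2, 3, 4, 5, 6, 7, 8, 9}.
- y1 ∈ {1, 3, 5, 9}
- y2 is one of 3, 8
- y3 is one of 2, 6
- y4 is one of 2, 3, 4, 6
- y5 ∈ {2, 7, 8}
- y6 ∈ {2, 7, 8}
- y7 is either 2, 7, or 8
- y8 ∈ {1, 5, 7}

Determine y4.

4

The 3 variables y5, y6, y7 are confined to {2, 7, 8}, which locks those values in; drop them from y2, y3, y4, y8.
y2 has just one choice, so y2 = 3. Strike 3 from y1, y4.
y3 has just one choice, so y3 = 6. Eliminate 6 elsewhere: y4.
So y4 = 4.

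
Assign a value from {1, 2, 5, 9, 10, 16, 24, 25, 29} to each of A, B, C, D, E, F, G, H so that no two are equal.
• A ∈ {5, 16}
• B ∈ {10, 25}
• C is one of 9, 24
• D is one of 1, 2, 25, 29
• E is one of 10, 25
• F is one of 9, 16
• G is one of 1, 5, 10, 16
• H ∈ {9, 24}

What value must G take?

1

The 2 variables B and E are confined to {10, 25}, which locks those values in; drop them from D, G.
C and H share exactly the 2 values {9, 24}; by pigeonhole those values go to them, so strike 9, 24 from F.
That leaves F = 16. So A, G can't be 16.
A must be 5 (only option left). So G can't be 5.
So G = 1.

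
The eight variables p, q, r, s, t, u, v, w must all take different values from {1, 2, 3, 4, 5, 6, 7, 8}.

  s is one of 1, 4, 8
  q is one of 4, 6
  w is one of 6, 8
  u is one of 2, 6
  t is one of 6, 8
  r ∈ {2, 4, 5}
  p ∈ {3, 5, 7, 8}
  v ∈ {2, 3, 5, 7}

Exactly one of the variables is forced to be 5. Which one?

r

The 8 variables draw from only 8 values {1, 2, 3, 4, 5, 6, 7, 8}, so each is used; only s can be 1, hence s = 1.
t and w share exactly the 2 values {6, 8}; by pigeonhole those values go to them, so strike 6, 8 from p, q, u.
q has just one choice, so q = 4. So r can't be 4.
u's domain is down to {2}, so u = 2. Remove 2 from r, v.
So 5 goes to r.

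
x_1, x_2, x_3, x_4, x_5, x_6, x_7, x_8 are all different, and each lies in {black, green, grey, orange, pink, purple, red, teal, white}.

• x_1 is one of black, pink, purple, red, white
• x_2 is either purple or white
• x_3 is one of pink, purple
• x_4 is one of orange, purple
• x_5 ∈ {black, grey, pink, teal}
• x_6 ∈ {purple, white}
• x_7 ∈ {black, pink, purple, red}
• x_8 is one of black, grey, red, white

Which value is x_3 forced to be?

The 8 variables draw from only 8 values {black, grey, orange, pink, purple, red, teal, white}, so each is used; only x_4 can be orange, hence x_4 = orange.
The 7 still-open variables draw from only 7 values {black, grey, pink, purple, red, teal, white}, so each is used; only x_5 can be teal, hence x_5 = teal.
The 6 still-open variables together cover exactly {black, grey, pink, purple, red, white} — 6 values for 6 variables — and grey appears only in x_8's list, so x_8 = grey.
The 2 variables x_2 and x_6 are confined to {purple, white}, which locks those values in; drop them from x_1, x_3, x_7.
So x_3 = pink.

pink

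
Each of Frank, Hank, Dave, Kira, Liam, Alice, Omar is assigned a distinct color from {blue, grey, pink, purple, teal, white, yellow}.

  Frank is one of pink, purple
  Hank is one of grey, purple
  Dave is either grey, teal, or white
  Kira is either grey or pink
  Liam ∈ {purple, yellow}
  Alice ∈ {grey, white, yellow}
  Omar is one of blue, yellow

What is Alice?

white

Among the 7 variables, blue fits only Omar (and all 7 values in {blue, grey, pink, purple, teal, white, yellow} must be used), so Omar = blue.
Among the 6 still-open variables, teal fits only Dave (and all 6 values in {grey, pink, purple, teal, white, yellow} must be used), so Dave = teal.
The 5 still-open variables together cover exactly {grey, pink, purple, white, yellow} — 5 values for 5 variables — and white appears only in Alice's list, so Alice = white.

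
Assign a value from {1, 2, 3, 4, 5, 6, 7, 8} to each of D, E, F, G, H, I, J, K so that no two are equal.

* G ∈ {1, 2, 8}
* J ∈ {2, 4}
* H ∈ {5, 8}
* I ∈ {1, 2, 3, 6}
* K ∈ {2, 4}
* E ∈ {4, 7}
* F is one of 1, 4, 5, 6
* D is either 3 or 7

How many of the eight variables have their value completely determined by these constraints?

2

J and K between them cover only {2, 4} — a naked pair. Remove those values from E, F, G, I.
E has just one choice, so E = 7. Strike 7 from D.
D's domain is down to {3}, so D = 3. Strike 3 from I.
Determined: D=3, E=7. The other variables each still have more than one consistent value. That makes 2.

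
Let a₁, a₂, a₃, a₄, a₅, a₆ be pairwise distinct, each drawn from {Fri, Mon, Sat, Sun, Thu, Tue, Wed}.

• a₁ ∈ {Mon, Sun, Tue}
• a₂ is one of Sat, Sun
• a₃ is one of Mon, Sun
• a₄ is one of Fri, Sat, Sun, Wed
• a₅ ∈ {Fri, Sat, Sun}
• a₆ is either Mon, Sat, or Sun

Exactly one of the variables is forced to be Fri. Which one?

a₅

The 6 variables draw from only 6 values {Fri, Mon, Sat, Sun, Tue, Wed}, so each is used; only a₁ can be Tue, hence a₁ = Tue.
The 5 still-open variables together cover exactly {Fri, Mon, Sat, Sun, Wed} — 5 values for 5 variables — and Wed appears only in a₄'s list, so a₄ = Wed.
Among the 4 still-open variables, Fri fits only a₅ (and all 4 values in {Fri, Mon, Sat, Sun} must be used), so a₅ = Fri.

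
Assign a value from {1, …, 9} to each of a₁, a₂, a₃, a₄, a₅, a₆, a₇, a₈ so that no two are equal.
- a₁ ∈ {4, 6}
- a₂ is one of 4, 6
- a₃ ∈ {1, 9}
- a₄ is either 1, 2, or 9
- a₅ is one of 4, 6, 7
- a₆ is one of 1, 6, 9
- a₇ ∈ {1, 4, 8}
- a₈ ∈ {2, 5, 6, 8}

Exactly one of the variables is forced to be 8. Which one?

Among the 8 variables, 5 fits only a₈ (and all 8 values in {1, 2, 4, 5, 6, 7, 8, 9} must be used), so a₈ = 5.
The 7 still-open variables together cover exactly {1, 2, 4, 6, 7, 8, 9} — 7 values for 7 variables — and 2 appears only in a₄'s list, so a₄ = 2.
Among the 6 still-open variables, 7 fits only a₅ (and all 6 values in {1, 4, 6, 7, 8, 9} must be used), so a₅ = 7.
The 5 still-open variables draw from only 5 values {1, 4, 6, 8, 9}, so each is used; only a₇ can be 8, hence a₇ = 8.

a₇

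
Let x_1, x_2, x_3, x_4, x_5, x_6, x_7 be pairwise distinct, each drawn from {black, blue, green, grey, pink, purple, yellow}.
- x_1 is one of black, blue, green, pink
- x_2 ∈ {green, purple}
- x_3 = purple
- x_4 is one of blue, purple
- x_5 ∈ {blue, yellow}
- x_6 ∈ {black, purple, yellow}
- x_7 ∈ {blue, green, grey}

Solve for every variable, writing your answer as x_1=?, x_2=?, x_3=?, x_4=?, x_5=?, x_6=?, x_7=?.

x_1=pink, x_2=green, x_3=purple, x_4=blue, x_5=yellow, x_6=black, x_7=grey

x_3 must be purple (only option left). So x_2, x_4, x_6 can't be purple.
x_4 has just one choice, so x_4 = blue. Remove blue from x_1, x_5, x_7.
That leaves x_5 = yellow. Eliminate yellow elsewhere: x_6.
x_6's domain is down to {black}, so x_6 = black. Strike black from x_1.
That leaves x_2 = green. So x_1, x_7 can't be green.
x_7's domain is down to {grey}, so x_7 = grey.
x_1 must be pink (only option left).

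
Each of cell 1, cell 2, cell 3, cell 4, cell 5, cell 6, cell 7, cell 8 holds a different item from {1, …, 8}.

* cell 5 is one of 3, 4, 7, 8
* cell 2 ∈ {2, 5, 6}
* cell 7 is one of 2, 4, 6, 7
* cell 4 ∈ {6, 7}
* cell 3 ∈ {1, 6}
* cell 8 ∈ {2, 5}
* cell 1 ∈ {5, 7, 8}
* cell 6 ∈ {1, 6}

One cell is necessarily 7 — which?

Among the 8 variables, 3 fits only cell 5 (and all 8 values in {1, 2, 3, 4, 5, 6, 7, 8} must be used), so cell 5 = 3.
The 7 still-open variables draw from only 7 values {1, 2, 4, 5, 6, 7, 8}, so each is used; only cell 7 can be 4, hence cell 7 = 4.
The 6 still-open variables together cover exactly {1, 2, 5, 6, 7, 8} — 6 values for 6 variables — and 8 appears only in cell 1's list, so cell 1 = 8.
The 5 still-open variables together cover exactly {1, 2, 5, 6, 7} — 5 values for 5 variables — and 7 appears only in cell 4's list, so cell 4 = 7.

cell 4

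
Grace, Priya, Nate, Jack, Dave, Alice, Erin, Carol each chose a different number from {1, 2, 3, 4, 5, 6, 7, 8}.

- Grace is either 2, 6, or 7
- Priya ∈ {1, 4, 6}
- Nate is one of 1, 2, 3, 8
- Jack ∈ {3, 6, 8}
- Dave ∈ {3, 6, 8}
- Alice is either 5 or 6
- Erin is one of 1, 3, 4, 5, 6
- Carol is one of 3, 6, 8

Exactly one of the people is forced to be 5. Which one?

Alice

The 8 variables together cover exactly {1, 2, 3, 4, 5, 6, 7, 8} — 8 values for 8 variables — and 7 appears only in Grace's list, so Grace = 7.
The 7 still-open variables draw from only 7 values {1, 2, 3, 4, 5, 6, 8}, so each is used; only Nate can be 2, hence Nate = 2.
The 3 variables Jack, Dave, Carol are confined to {3, 6, 8}, which locks those values in; drop them from Priya, Alice, Erin.
So 5 goes to Alice.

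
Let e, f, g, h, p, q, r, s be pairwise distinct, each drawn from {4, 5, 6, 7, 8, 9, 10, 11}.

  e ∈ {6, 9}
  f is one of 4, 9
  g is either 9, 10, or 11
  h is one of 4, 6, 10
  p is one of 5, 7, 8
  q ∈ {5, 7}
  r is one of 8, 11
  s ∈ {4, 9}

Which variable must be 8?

r

f and s share exactly the 2 values {4, 9}; by pigeonhole those values go to them, so strike 4, 9 from e, g, h.
e's domain is down to {6}, so e = 6. So h can't be 6.
h has just one choice, so h = 10. Remove 10 from g.
That leaves g = 11. Remove 11 from r.
So 8 goes to r.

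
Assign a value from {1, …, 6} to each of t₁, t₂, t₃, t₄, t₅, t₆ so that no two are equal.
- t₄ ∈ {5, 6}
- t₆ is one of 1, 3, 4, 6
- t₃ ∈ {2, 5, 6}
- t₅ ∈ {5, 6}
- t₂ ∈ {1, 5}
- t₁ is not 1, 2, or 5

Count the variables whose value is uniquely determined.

The 6 variables draw from only 6 values {1, 2, 3, 4, 5, 6}, so each is used; only t₃ can be 2, hence t₃ = 2.
The 2 variables t₄ and t₅ are confined to {5, 6}, which locks those values in; drop them from t₁, t₂, t₆.
t₂'s domain is down to {1}, so t₂ = 1. So t₆ can't be 1.
Determined: t₂=1, t₃=2. The other variables each still have more than one consistent value. That makes 2.

2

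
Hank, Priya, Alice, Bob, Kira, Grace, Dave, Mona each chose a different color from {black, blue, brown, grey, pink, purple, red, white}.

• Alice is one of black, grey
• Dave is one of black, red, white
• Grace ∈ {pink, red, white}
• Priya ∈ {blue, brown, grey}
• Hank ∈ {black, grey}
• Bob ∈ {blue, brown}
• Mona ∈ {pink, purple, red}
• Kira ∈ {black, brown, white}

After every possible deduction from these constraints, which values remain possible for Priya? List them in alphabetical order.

Among the 8 variables, purple fits only Mona (and all 8 values in {black, blue, brown, grey, pink, purple, red, white} must be used), so Mona = purple.
The 7 still-open variables together cover exactly {black, blue, brown, grey, pink, red, white} — 7 values for 7 variables — and pink appears only in Grace's list, so Grace = pink.
The 6 still-open variables together cover exactly {black, blue, brown, grey, red, white} — 6 values for 6 variables — and red appears only in Dave's list, so Dave = red.
The 5 still-open variables draw from only 5 values {black, blue, brown, grey, white}, so each is used; only Kira can be white, hence Kira = white.
Hank and Alice between them cover only {black, grey} — a naked pair. Remove those values from Priya.
No further eliminations apply; Priya can still be any of blue, brown.

blue, brown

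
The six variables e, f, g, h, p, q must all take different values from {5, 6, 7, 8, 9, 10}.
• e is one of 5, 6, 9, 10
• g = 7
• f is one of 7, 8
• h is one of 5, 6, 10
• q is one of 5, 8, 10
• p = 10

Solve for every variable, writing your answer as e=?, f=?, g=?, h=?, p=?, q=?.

g has just one choice, so g = 7. Strike 7 from f.
p's domain is down to {10}, so p = 10. Remove 10 from e, h, q.
f's domain is down to {8}, so f = 8. Remove 8 from q.
q has just one choice, so q = 5. Strike 5 from e, h.
h's domain is down to {6}, so h = 6. Remove 6 from e.
That leaves e = 9.

e=9, f=8, g=7, h=6, p=10, q=5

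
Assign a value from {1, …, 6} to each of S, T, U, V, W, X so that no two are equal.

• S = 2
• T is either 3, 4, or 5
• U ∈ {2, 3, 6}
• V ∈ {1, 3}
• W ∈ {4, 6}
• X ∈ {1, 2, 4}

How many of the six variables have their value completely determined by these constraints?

S must be 2 (only option left). So U, X can't be 2.
The 5 still-open variables together cover exactly {1, 3, 4, 5, 6} — 5 values for 5 variables — and 5 appears only in T's list, so T = 5.
Determined: S=2, T=5. The other variables each still have more than one consistent value. That makes 2.

2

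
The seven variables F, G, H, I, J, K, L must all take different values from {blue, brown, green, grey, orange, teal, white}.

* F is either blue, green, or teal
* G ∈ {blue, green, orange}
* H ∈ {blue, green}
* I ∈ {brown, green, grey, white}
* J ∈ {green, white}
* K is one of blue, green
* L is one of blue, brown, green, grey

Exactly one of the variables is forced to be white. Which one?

J

The 7 variables draw from only 7 values {blue, brown, green, grey, orange, teal, white}, so each is used; only G can be orange, hence G = orange.
Among the 6 still-open variables, teal fits only F (and all 6 values in {blue, brown, green, grey, teal, white} must be used), so F = teal.
H and K between them cover only {blue, green} — a naked pair. Remove those values from I, J, L.
So white goes to J.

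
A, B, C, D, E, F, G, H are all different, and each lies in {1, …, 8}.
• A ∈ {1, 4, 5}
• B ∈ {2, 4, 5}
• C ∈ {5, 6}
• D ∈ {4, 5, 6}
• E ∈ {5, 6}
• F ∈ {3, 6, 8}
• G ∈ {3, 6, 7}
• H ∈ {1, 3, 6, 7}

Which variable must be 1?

Among the 8 variables, 2 fits only B (and all 8 values in {1, 2, 3, 4, 5, 6, 7, 8} must be used), so B = 2.
The 7 still-open variables together cover exactly {1, 3, 4, 5, 6, 7, 8} — 7 values for 7 variables — and 8 appears only in F's list, so F = 8.
C and E share exactly the 2 values {5, 6}; by pigeonhole those values go to them, so strike 5, 6 from A, D, G, H.
D must be 4 (only option left). Remove 4 from A.
So 1 goes to A.

A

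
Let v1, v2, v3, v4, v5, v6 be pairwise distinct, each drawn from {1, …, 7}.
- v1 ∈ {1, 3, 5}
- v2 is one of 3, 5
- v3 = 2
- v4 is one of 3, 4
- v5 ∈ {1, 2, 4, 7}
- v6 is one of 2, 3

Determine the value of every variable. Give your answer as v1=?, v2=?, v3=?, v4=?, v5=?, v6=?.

v1=1, v2=5, v3=2, v4=4, v5=7, v6=3

v3 has just one choice, so v3 = 2. Strike 2 from v5, v6.
That leaves v6 = 3. Eliminate 3 elsewhere: v1, v2, v4.
That leaves v2 = 5. Remove 5 from v1.
v4 must be 4 (only option left). Eliminate 4 elsewhere: v5.
v1 must be 1 (only option left). Remove 1 from v5.
v5 must be 7 (only option left).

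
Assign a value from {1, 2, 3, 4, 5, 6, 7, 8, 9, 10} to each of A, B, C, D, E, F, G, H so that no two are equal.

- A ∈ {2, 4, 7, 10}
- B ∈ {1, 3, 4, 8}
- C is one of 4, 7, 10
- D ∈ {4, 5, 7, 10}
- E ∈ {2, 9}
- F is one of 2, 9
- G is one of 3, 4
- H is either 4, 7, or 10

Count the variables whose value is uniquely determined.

E and F share exactly the 2 values {2, 9}; by pigeonhole those values go to them, so strike 2, 9 from A.
A, C, H between them cover only {4, 7, 10} — a naked triple. Remove those values from B, D, G.
D must be 5 (only option left).
G's domain is down to {3}, so G = 3. Eliminate 3 elsewhere: B.
Determined: D=5, G=3. The other variables each still have more than one consistent value. That makes 2.

2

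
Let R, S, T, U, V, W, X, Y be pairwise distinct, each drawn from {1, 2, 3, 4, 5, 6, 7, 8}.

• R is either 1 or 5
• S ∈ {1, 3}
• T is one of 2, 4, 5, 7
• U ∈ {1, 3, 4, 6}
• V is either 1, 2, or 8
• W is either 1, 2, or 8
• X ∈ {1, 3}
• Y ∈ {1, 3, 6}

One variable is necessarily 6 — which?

The 8 variables together cover exactly {1, 2, 3, 4, 5, 6, 7, 8} — 8 values for 8 variables — and 7 appears only in T's list, so T = 7.
The 7 still-open variables together cover exactly {1, 2, 3, 4, 5, 6, 8} — 7 values for 7 variables — and 4 appears only in U's list, so U = 4.
The 6 still-open variables draw from only 6 values {1, 2, 3, 5, 6, 8}, so each is used; only R can be 5, hence R = 5.
The 5 still-open variables together cover exactly {1, 2, 3, 6, 8} — 5 values for 5 variables — and 6 appears only in Y's list, so Y = 6.

Y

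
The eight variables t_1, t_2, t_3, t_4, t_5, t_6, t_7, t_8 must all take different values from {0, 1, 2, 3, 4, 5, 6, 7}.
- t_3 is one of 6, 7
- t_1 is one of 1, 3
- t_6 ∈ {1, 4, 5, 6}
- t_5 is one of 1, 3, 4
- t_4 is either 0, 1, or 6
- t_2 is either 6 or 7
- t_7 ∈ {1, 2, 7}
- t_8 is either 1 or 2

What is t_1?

Among the 8 variables, 0 fits only t_4 (and all 8 values in {0, 1, 2, 3, 4, 5, 6, 7} must be used), so t_4 = 0.
The 7 still-open variables draw from only 7 values {1, 2, 3, 4, 5, 6, 7}, so each is used; only t_6 can be 5, hence t_6 = 5.
The 6 still-open variables together cover exactly {1, 2, 3, 4, 6, 7} — 6 values for 6 variables — and 4 appears only in t_5's list, so t_5 = 4.
The 5 still-open variables together cover exactly {1, 2, 3, 6, 7} — 5 values for 5 variables — and 3 appears only in t_1's list, so t_1 = 3.

3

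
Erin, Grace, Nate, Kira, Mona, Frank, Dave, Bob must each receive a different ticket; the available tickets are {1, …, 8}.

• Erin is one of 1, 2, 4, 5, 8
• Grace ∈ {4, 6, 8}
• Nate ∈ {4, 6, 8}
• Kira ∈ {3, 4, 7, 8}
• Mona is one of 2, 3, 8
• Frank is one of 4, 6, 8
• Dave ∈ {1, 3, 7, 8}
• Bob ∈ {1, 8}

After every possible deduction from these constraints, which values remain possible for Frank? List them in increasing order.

4, 6, 8

The 8 variables together cover exactly {1, 2, 3, 4, 5, 6, 7, 8} — 8 values for 8 variables — and 5 appears only in Erin's list, so Erin = 5.
The 7 still-open variables draw from only 7 values {1, 2, 3, 4, 6, 7, 8}, so each is used; only Mona can be 2, hence Mona = 2.
The 3 variables Grace, Nate, Frank are confined to {4, 6, 8}, which locks those values in; drop them from Kira, Dave, Bob.
That leaves Bob = 1. Strike 1 from Dave.
No further eliminations apply; Frank can still be any of 4, 6, 8.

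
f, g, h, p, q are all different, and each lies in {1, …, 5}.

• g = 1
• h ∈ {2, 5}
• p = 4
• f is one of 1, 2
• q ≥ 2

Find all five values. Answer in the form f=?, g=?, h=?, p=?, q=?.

g's domain is down to {1}, so g = 1. Strike 1 from f.
p has just one choice, so p = 4. Eliminate 4 elsewhere: q.
That leaves f = 2. Remove 2 from h, q.
That leaves h = 5. Eliminate 5 elsewhere: q.
That leaves q = 3.

f=2, g=1, h=5, p=4, q=3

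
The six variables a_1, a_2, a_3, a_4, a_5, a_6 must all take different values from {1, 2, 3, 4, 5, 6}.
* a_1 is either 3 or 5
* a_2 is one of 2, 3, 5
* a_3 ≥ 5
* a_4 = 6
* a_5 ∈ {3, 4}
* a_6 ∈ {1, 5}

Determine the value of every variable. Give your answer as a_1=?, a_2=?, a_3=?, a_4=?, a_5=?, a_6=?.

a_1=3, a_2=2, a_3=5, a_4=6, a_5=4, a_6=1

a_4's domain is down to {6}, so a_4 = 6. Strike 6 from a_3.
a_3's domain is down to {5}, so a_3 = 5. Eliminate 5 elsewhere: a_1, a_2, a_6.
a_6 must be 1 (only option left).
That leaves a_1 = 3. So a_2, a_5 can't be 3.
a_2 must be 2 (only option left).
That leaves a_5 = 4.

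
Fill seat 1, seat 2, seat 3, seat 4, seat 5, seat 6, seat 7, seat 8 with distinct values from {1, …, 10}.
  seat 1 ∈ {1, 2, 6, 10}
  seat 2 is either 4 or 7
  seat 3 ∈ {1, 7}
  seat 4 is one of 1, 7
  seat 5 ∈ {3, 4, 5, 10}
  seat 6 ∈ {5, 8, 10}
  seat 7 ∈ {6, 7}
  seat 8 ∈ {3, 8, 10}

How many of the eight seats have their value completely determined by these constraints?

2

seat 3 and seat 4 share exactly the 2 values {1, 7}; by pigeonhole those values go to them, so strike 1, 7 from seat 1, seat 2, seat 7.
seat 2 has just one choice, so seat 2 = 4. Remove 4 from seat 5.
seat 7 must be 6 (only option left). Strike 6 from seat 1.
Determined: seat 2=4, seat 7=6. The other seats each still have more than one consistent value. That makes 2.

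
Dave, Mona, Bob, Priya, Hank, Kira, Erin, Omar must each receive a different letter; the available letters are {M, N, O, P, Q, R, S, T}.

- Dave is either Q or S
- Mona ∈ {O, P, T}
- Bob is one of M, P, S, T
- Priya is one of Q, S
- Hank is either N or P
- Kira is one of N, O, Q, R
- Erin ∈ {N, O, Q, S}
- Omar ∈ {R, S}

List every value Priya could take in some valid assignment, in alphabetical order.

The 8 variables together cover exactly {M, N, O, P, Q, R, S, T} — 8 values for 8 variables — and M appears only in Bob's list, so Bob = M.
The 7 still-open variables together cover exactly {N, O, P, Q, R, S, T} — 7 values for 7 variables — and T appears only in Mona's list, so Mona = T.
The 6 still-open variables together cover exactly {N, O, P, Q, R, S} — 6 values for 6 variables — and P appears only in Hank's list, so Hank = P.
Dave and Priya share exactly the 2 values {Q, S}; by pigeonhole those values go to them, so strike Q, S from Kira, Erin, Omar.
Omar's domain is down to {R}, so Omar = R. Strike R from Kira.
No further eliminations apply; Priya can still be any of Q, S.

Q, S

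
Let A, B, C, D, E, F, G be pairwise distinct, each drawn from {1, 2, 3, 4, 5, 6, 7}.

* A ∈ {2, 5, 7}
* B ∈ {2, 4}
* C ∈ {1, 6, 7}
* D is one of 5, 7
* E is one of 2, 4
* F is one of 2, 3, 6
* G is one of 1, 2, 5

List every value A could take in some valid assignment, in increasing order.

5, 7

The 7 variables together cover exactly {1, 2, 3, 4, 5, 6, 7} — 7 values for 7 variables — and 3 appears only in F's list, so F = 3.
The 6 still-open variables draw from only 6 values {1, 2, 4, 5, 6, 7}, so each is used; only C can be 6, hence C = 6.
Among the 5 still-open variables, 1 fits only G (and all 5 values in {1, 2, 4, 5, 7} must be used), so G = 1.
B and E between them cover only {2, 4} — a naked pair. Remove those values from A.
No further eliminations apply; A can still be any of 5, 7.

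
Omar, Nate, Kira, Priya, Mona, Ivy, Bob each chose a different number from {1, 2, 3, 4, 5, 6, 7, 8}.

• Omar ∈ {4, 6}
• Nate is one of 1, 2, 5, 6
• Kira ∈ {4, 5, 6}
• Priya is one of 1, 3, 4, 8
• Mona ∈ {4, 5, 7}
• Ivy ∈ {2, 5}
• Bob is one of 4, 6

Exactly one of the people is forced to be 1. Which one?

Nate

Omar and Bob share exactly the 2 values {4, 6}; by pigeonhole those values go to them, so strike 4, 6 from Nate, Kira, Priya, Mona.
That leaves Kira = 5. So Nate, Mona, Ivy can't be 5.
Mona must be 7 (only option left).
That leaves Ivy = 2. So Nate can't be 2.
So 1 goes to Nate.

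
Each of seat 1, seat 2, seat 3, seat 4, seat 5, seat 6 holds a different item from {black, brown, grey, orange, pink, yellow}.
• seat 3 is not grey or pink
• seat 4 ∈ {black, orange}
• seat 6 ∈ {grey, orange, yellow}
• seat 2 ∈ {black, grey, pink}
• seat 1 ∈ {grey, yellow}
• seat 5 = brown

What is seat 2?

seat 5's domain is down to {brown}, so seat 5 = brown. So seat 3 can't be brown.
The 5 still-open variables together cover exactly {black, grey, orange, pink, yellow} — 5 values for 5 variables — and pink appears only in seat 2's list, so seat 2 = pink.

pink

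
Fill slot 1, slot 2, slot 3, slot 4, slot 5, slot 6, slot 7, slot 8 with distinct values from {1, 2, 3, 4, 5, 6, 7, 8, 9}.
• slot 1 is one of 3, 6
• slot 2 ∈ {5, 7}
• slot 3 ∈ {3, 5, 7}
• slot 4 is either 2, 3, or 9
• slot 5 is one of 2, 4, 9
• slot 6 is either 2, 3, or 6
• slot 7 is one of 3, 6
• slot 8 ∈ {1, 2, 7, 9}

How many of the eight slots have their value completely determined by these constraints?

4

Among the 8 variables, 1 fits only slot 8 (and all 8 values in {1, 2, 3, 4, 5, 6, 7, 9} must be used), so slot 8 = 1.
The 7 still-open variables draw from only 7 values {2, 3, 4, 5, 6, 7, 9}, so each is used; only slot 5 can be 4, hence slot 5 = 4.
The 6 still-open variables draw from only 6 values {2, 3, 5, 6, 7, 9}, so each is used; only slot 4 can be 9, hence slot 4 = 9.
Among the 5 still-open variables, 2 fits only slot 6 (and all 5 values in {2, 3, 5, 6, 7} must be used), so slot 6 = 2.
The 2 variables slot 1 and slot 7 are confined to {3, 6}, which locks those values in; drop them from slot 3.
Determined: slot 4=9, slot 5=4, slot 6=2, slot 8=1. The other slots each still have more than one consistent value. That makes 4.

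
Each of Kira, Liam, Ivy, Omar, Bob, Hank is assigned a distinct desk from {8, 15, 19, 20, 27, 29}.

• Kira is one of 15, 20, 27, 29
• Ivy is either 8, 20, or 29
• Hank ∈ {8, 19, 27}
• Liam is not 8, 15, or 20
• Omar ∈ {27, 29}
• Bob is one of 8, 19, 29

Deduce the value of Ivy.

20

The 6 variables together cover exactly {8, 15, 19, 20, 27, 29} — 6 values for 6 variables — and 15 appears only in Kira's list, so Kira = 15.
The 5 still-open variables together cover exactly {8, 19, 20, 27, 29} — 5 values for 5 variables — and 20 appears only in Ivy's list, so Ivy = 20.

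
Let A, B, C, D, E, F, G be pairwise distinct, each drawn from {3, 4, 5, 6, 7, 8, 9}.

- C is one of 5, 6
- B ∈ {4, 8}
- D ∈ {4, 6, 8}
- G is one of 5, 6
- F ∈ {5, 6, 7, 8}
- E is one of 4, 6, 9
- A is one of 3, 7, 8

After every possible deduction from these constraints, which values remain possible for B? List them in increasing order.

The 7 variables draw from only 7 values {3, 4, 5, 6, 7, 8, 9}, so each is used; only A can be 3, hence A = 3.
Among the 6 still-open variables, 7 fits only F (and all 6 values in {4, 5, 6, 7, 8, 9} must be used), so F = 7.
Among the 5 still-open variables, 9 fits only E (and all 5 values in {4, 5, 6, 8, 9} must be used), so E = 9.
C and G between them cover only {5, 6} — a naked pair. Remove those values from D.
No further eliminations apply; B can still be any of 4, 8.

4, 8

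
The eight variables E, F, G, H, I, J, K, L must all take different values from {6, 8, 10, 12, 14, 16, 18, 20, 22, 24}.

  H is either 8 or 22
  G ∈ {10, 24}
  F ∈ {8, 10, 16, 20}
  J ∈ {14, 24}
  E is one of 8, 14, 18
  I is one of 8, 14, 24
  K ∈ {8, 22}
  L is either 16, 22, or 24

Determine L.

16

The 8 variables together cover exactly {8, 10, 14, 16, 18, 20, 22, 24} — 8 values for 8 variables — and 18 appears only in E's list, so E = 18.
The 7 still-open variables draw from only 7 values {8, 10, 14, 16, 20, 22, 24}, so each is used; only F can be 20, hence F = 20.
Among the 6 still-open variables, 10 fits only G (and all 6 values in {8, 10, 14, 16, 22, 24} must be used), so G = 10.
Among the 5 still-open variables, 16 fits only L (and all 5 values in {8, 14, 16, 22, 24} must be used), so L = 16.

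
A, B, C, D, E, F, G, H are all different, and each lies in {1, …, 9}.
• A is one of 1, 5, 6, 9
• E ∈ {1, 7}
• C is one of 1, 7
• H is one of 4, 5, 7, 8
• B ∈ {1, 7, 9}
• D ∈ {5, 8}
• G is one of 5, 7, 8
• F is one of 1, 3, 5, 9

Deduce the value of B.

Among the 8 variables, 3 fits only F (and all 8 values in {1, 3, 4, 5, 6, 7, 8, 9} must be used), so F = 3.
The 7 still-open variables draw from only 7 values {1, 4, 5, 6, 7, 8, 9}, so each is used; only H can be 4, hence H = 4.
Among the 6 still-open variables, 6 fits only A (and all 6 values in {1, 5, 6, 7, 8, 9} must be used), so A = 6.
The 5 still-open variables together cover exactly {1, 5, 7, 8, 9} — 5 values for 5 variables — and 9 appears only in B's list, so B = 9.

9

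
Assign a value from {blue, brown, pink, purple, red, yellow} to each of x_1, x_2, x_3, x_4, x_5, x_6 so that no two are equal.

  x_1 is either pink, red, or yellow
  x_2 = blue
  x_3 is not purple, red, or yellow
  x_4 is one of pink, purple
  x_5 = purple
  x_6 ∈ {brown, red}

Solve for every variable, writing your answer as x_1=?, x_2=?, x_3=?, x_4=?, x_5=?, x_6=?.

x_1=yellow, x_2=blue, x_3=brown, x_4=pink, x_5=purple, x_6=red

x_2 has just one choice, so x_2 = blue. Strike blue from x_3.
x_5 must be purple (only option left). Strike purple from x_4.
x_4 has just one choice, so x_4 = pink. So x_1, x_3 can't be pink.
x_3's domain is down to {brown}, so x_3 = brown. Strike brown from x_6.
x_6 has just one choice, so x_6 = red. Remove red from x_1.
x_1 must be yellow (only option left).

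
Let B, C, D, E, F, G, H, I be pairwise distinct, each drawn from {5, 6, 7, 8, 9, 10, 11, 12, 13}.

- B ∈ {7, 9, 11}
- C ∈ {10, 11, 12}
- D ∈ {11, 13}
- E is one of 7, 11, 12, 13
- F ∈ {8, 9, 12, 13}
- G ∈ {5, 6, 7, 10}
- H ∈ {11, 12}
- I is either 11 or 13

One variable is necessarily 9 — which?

D and I share exactly the 2 values {11, 13}; by pigeonhole those values go to them, so strike 11, 13 from B, C, E, F, H.
H's domain is down to {12}, so H = 12. Remove 12 from C, E, F.
C must be 10 (only option left). Remove 10 from G.
That leaves E = 7. Remove 7 from B, G.
So 9 goes to B.

B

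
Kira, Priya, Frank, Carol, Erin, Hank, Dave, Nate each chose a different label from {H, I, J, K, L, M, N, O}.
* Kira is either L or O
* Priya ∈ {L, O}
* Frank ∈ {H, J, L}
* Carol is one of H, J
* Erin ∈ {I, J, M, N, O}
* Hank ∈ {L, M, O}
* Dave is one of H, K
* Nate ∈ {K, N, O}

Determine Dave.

K

The 8 variables together cover exactly {H, I, J, K, L, M, N, O} — 8 values for 8 variables — and I appears only in Erin's list, so Erin = I.
The 7 still-open variables draw from only 7 values {H, J, K, L, M, N, O}, so each is used; only Hank can be M, hence Hank = M.
The 6 still-open variables together cover exactly {H, J, K, L, N, O} — 6 values for 6 variables — and N appears only in Nate's list, so Nate = N.
The 5 still-open variables draw from only 5 values {H, J, K, L, O}, so each is used; only Dave can be K, hence Dave = K.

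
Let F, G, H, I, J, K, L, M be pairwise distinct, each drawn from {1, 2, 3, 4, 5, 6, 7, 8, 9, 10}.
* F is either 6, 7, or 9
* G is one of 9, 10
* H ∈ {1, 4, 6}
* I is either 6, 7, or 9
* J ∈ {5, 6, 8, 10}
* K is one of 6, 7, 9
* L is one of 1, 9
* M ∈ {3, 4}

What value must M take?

3

F, I, K between them cover only {6, 7, 9} — a naked triple. Remove those values from G, H, J, L.
G has just one choice, so G = 10. Remove 10 from J.
That leaves L = 1. Remove 1 from H.
H must be 4 (only option left). Eliminate 4 elsewhere: M.
So M = 3.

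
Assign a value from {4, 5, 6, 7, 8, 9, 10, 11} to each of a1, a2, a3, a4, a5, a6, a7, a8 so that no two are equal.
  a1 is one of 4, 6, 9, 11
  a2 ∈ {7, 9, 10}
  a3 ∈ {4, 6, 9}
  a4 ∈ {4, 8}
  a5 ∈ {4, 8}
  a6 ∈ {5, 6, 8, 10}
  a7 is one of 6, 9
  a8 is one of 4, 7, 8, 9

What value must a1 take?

Among the 8 variables, 5 fits only a6 (and all 8 values in {4, 5, 6, 7, 8, 9, 10, 11} must be used), so a6 = 5.
The 7 still-open variables together cover exactly {4, 6, 7, 8, 9, 10, 11} — 7 values for 7 variables — and 10 appears only in a2's list, so a2 = 10.
Among the 6 still-open variables, 7 fits only a8 (and all 6 values in {4, 6, 7, 8, 9, 11} must be used), so a8 = 7.
The 5 still-open variables together cover exactly {4, 6, 8, 9, 11} — 5 values for 5 variables — and 11 appears only in a1's list, so a1 = 11.

11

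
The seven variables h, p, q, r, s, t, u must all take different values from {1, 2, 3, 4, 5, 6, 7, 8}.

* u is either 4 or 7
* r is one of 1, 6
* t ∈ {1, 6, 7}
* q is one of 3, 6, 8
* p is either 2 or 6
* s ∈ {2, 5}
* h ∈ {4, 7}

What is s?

h and u share exactly the 2 values {4, 7}; by pigeonhole those values go to them, so strike 4, 7 from t.
r and t share exactly the 2 values {1, 6}; by pigeonhole those values go to them, so strike 1, 6 from p, q.
p must be 2 (only option left). Strike 2 from s.
So s = 5.

5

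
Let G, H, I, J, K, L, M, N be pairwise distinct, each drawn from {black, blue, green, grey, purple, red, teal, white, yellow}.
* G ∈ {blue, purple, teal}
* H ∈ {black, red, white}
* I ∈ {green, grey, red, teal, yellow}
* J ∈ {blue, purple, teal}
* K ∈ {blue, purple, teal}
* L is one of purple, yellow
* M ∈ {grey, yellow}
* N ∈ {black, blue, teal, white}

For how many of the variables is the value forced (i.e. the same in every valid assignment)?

2

G, J, K between them cover only {blue, purple, teal} — a naked triple. Remove those values from I, L, N.
L has just one choice, so L = yellow. So I, M can't be yellow.
M has just one choice, so M = grey. Remove grey from I.
Determined: L=yellow, M=grey. The other variables each still have more than one consistent value. That makes 2.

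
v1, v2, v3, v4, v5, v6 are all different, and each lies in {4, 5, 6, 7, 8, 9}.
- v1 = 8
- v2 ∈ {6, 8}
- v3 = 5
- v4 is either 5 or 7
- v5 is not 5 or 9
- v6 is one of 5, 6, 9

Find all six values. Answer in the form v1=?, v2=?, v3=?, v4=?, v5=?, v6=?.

v1=8, v2=6, v3=5, v4=7, v5=4, v6=9

v1 has just one choice, so v1 = 8. Remove 8 from v2, v5.
v2 has just one choice, so v2 = 6. Remove 6 from v5, v6.
v3 has just one choice, so v3 = 5. Remove 5 from v4, v6.
v4 must be 7 (only option left). Strike 7 from v5.
That leaves v5 = 4.
v6 must be 9 (only option left).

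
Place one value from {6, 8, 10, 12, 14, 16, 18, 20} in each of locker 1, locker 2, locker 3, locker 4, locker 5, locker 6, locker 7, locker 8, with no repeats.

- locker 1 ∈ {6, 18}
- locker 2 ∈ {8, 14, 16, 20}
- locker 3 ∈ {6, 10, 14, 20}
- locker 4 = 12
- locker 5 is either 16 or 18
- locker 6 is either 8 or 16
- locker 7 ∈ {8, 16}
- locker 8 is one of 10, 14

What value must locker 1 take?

locker 4 must be 12 (only option left).
locker 6 and locker 7 between them cover only {8, 16} — a naked pair. Remove those values from locker 2, locker 5.
locker 5's domain is down to {18}, so locker 5 = 18. Remove 18 from locker 1.
So locker 1 = 6.

6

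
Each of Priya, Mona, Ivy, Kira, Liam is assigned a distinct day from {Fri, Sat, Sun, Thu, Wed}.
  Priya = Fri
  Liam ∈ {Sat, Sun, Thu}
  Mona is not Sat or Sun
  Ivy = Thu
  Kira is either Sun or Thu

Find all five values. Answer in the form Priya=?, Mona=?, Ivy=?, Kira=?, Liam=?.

Priya has just one choice, so Priya = Fri. Remove Fri from Mona.
Ivy has just one choice, so Ivy = Thu. Strike Thu from Mona, Kira, Liam.
Kira's domain is down to {Sun}, so Kira = Sun. So Liam can't be Sun.
Liam has just one choice, so Liam = Sat.
Mona's domain is down to {Wed}, so Mona = Wed.

Priya=Fri, Mona=Wed, Ivy=Thu, Kira=Sun, Liam=Sat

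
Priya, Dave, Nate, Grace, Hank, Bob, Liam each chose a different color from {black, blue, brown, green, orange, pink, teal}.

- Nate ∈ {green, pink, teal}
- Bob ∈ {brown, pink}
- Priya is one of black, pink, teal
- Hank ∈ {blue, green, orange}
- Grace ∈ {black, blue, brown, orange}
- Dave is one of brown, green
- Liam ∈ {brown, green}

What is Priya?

black

Dave and Liam share exactly the 2 values {brown, green}; by pigeonhole those values go to them, so strike brown, green from Nate, Grace, Hank, Bob.
Bob has just one choice, so Bob = pink. So Priya, Nate can't be pink.
Nate's domain is down to {teal}, so Nate = teal. Remove teal from Priya.
So Priya = black.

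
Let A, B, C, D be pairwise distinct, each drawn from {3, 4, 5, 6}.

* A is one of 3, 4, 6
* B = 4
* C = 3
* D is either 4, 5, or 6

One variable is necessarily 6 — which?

A

B has just one choice, so B = 4. Remove 4 from A, D.
C must be 3 (only option left). Strike 3 from A.
So 6 goes to A.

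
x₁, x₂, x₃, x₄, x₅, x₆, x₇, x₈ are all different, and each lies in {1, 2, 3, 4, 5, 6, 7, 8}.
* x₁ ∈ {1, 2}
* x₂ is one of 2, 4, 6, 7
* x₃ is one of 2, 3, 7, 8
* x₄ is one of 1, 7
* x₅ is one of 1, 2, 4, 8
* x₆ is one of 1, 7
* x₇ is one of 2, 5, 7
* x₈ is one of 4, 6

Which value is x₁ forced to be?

The 8 variables together cover exactly {1, 2, 3, 4, 5, 6, 7, 8} — 8 values for 8 variables — and 3 appears only in x₃'s list, so x₃ = 3.
Among the 7 still-open variables, 5 fits only x₇ (and all 7 values in {1, 2, 4, 5, 6, 7, 8} must be used), so x₇ = 5.
Among the 6 still-open variables, 8 fits only x₅ (and all 6 values in {1, 2, 4, 6, 7, 8} must be used), so x₅ = 8.
The 2 variables x₄ and x₆ are confined to {1, 7}, which locks those values in; drop them from x₁, x₂.
So x₁ = 2.

2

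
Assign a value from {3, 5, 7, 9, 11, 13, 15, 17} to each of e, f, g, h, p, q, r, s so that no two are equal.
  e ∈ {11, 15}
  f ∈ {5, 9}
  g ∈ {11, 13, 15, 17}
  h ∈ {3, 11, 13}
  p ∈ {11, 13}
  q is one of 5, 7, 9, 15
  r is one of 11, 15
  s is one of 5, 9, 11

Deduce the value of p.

13

The 8 variables draw from only 8 values {3, 5, 7, 9, 11, 13, 15, 17}, so each is used; only h can be 3, hence h = 3.
The 7 still-open variables draw from only 7 values {5, 7, 9, 11, 13, 15, 17}, so each is used; only q can be 7, hence q = 7.
The 6 still-open variables together cover exactly {5, 9, 11, 13, 15, 17} — 6 values for 6 variables — and 17 appears only in g's list, so g = 17.
Among the 5 still-open variables, 13 fits only p (and all 5 values in {5, 9, 11, 13, 15} must be used), so p = 13.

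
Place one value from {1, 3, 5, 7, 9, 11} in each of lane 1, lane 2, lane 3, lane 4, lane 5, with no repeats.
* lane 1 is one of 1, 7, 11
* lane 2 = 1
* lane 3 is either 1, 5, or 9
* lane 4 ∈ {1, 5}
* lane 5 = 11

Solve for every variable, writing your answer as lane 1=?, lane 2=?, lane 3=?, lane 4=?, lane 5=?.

lane 1=7, lane 2=1, lane 3=9, lane 4=5, lane 5=11

lane 2's domain is down to {1}, so lane 2 = 1. Eliminate 1 elsewhere: lane 1, lane 3, lane 4.
That leaves lane 4 = 5. Eliminate 5 elsewhere: lane 3.
That leaves lane 5 = 11. Strike 11 from lane 1.
lane 1's domain is down to {7}, so lane 1 = 7.
That leaves lane 3 = 9.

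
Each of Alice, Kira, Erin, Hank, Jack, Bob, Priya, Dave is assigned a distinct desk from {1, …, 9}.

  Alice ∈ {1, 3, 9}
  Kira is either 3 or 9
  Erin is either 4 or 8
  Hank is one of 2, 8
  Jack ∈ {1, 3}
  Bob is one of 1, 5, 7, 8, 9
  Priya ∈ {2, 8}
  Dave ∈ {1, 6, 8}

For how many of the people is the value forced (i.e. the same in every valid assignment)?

2

The 2 variables Hank and Priya are confined to {2, 8}, which locks those values in; drop them from Erin, Bob, Dave.
That leaves Erin = 4.
The 3 variables Alice, Kira, Jack are confined to {1, 3, 9}, which locks those values in; drop them from Bob, Dave.
Dave's domain is down to {6}, so Dave = 6.
Determined: Erin=4, Dave=6. The other people each still have more than one consistent value. That makes 2.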